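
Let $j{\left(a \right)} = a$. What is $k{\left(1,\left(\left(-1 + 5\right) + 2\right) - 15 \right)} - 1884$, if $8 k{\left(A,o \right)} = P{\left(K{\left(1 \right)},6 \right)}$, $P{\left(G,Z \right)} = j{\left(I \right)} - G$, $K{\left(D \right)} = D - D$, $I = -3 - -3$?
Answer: $-1884$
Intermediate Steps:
$I = 0$ ($I = -3 + 3 = 0$)
$K{\left(D \right)} = 0$
$P{\left(G,Z \right)} = - G$ ($P{\left(G,Z \right)} = 0 - G = - G$)
$k{\left(A,o \right)} = 0$ ($k{\left(A,o \right)} = \frac{\left(-1\right) 0}{8} = \frac{1}{8} \cdot 0 = 0$)
$k{\left(1,\left(\left(-1 + 5\right) + 2\right) - 15 \right)} - 1884 = 0 - 1884 = -1884$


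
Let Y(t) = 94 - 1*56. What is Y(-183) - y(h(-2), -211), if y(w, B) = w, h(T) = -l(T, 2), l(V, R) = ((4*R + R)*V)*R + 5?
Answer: 3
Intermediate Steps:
l(V, R) = 5 + 5*V*R**2 (l(V, R) = ((5*R)*V)*R + 5 = (5*R*V)*R + 5 = 5*V*R**2 + 5 = 5 + 5*V*R**2)
Y(t) = 38 (Y(t) = 94 - 56 = 38)
h(T) = -5 - 20*T (h(T) = -(5 + 5*T*2**2) = -(5 + 5*T*4) = -(5 + 20*T) = -5 - 20*T)
Y(-183) - y(h(-2), -211) = 38 - (-5 - 20*(-2)) = 38 - (-5 + 40) = 38 - 1*35 = 38 - 35 = 3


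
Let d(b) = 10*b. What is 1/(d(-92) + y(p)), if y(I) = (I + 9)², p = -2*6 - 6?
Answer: -1/839 ≈ -0.0011919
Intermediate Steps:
p = -18 (p = -12 - 6 = -18)
y(I) = (9 + I)²
1/(d(-92) + y(p)) = 1/(10*(-92) + (9 - 18)²) = 1/(-920 + (-9)²) = 1/(-920 + 81) = 1/(-839) = -1/839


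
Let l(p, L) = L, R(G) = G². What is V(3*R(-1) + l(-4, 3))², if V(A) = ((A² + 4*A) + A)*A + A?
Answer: 161604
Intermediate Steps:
V(A) = A + A*(A² + 5*A) (V(A) = (A² + 5*A)*A + A = A*(A² + 5*A) + A = A + A*(A² + 5*A))
V(3*R(-1) + l(-4, 3))² = ((3*(-1)² + 3)*(1 + (3*(-1)² + 3)² + 5*(3*(-1)² + 3)))² = ((3*1 + 3)*(1 + (3*1 + 3)² + 5*(3*1 + 3)))² = ((3 + 3)*(1 + (3 + 3)² + 5*(3 + 3)))² = (6*(1 + 6² + 5*6))² = (6*(1 + 36 + 30))² = (6*67)² = 402² = 161604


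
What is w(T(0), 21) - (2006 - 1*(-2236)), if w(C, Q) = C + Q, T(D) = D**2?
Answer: -4221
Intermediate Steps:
w(T(0), 21) - (2006 - 1*(-2236)) = (0**2 + 21) - (2006 - 1*(-2236)) = (0 + 21) - (2006 + 2236) = 21 - 1*4242 = 21 - 4242 = -4221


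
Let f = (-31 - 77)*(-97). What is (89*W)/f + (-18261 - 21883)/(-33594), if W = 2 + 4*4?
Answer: 1464093/1086206 ≈ 1.3479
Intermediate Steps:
W = 18 (W = 2 + 16 = 18)
f = 10476 (f = -108*(-97) = 10476)
(89*W)/f + (-18261 - 21883)/(-33594) = (89*18)/10476 + (-18261 - 21883)/(-33594) = 1602*(1/10476) - 40144*(-1/33594) = 89/582 + 20072/16797 = 1464093/1086206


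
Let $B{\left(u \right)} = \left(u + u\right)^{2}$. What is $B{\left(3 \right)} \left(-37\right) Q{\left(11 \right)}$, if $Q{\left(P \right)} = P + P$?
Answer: $-29304$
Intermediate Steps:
$Q{\left(P \right)} = 2 P$
$B{\left(u \right)} = 4 u^{2}$ ($B{\left(u \right)} = \left(2 u\right)^{2} = 4 u^{2}$)
$B{\left(3 \right)} \left(-37\right) Q{\left(11 \right)} = 4 \cdot 3^{2} \left(-37\right) 2 \cdot 11 = 4 \cdot 9 \left(-37\right) 22 = 36 \left(-37\right) 22 = \left(-1332\right) 22 = -29304$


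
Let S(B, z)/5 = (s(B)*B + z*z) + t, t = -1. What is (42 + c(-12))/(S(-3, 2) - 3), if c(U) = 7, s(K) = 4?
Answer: -49/48 ≈ -1.0208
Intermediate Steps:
S(B, z) = -5 + 5*z² + 20*B (S(B, z) = 5*((4*B + z*z) - 1) = 5*((4*B + z²) - 1) = 5*((z² + 4*B) - 1) = 5*(-1 + z² + 4*B) = -5 + 5*z² + 20*B)
(42 + c(-12))/(S(-3, 2) - 3) = (42 + 7)/((-5 + 5*2² + 20*(-3)) - 3) = 49/((-5 + 5*4 - 60) - 3) = 49/((-5 + 20 - 60) - 3) = 49/(-45 - 3) = 49/(-48) = 49*(-1/48) = -49/48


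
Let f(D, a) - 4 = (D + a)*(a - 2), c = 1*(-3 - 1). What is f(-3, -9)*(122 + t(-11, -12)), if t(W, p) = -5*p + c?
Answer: 24208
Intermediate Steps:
c = -4 (c = 1*(-4) = -4)
t(W, p) = -4 - 5*p (t(W, p) = -5*p - 4 = -4 - 5*p)
f(D, a) = 4 + (-2 + a)*(D + a) (f(D, a) = 4 + (D + a)*(a - 2) = 4 + (D + a)*(-2 + a) = 4 + (-2 + a)*(D + a))
f(-3, -9)*(122 + t(-11, -12)) = (4 + (-9)² - 2*(-3) - 2*(-9) - 3*(-9))*(122 + (-4 - 5*(-12))) = (4 + 81 + 6 + 18 + 27)*(122 + (-4 + 60)) = 136*(122 + 56) = 136*178 = 24208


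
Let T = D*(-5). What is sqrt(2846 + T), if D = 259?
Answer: sqrt(1551) ≈ 39.383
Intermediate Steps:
T = -1295 (T = 259*(-5) = -1295)
sqrt(2846 + T) = sqrt(2846 - 1295) = sqrt(1551)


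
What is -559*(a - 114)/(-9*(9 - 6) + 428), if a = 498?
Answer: -214656/401 ≈ -535.30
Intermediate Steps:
-559*(a - 114)/(-9*(9 - 6) + 428) = -559*(498 - 114)/(-9*(9 - 6) + 428) = -559*384/(-9*3 + 428) = -559*384/(-27 + 428) = -559/(401*(1/384)) = -559/401/384 = -559*384/401 = -214656/401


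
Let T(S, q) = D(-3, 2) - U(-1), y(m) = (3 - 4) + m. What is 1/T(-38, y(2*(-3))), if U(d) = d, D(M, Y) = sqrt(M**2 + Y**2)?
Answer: -1/12 + sqrt(13)/12 ≈ 0.21713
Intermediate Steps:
y(m) = -1 + m
T(S, q) = 1 + sqrt(13) (T(S, q) = sqrt((-3)**2 + 2**2) - 1*(-1) = sqrt(9 + 4) + 1 = sqrt(13) + 1 = 1 + sqrt(13))
1/T(-38, y(2*(-3))) = 1/(1 + sqrt(13))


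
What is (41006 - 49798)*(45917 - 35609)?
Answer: -90627936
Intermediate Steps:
(41006 - 49798)*(45917 - 35609) = -8792*10308 = -90627936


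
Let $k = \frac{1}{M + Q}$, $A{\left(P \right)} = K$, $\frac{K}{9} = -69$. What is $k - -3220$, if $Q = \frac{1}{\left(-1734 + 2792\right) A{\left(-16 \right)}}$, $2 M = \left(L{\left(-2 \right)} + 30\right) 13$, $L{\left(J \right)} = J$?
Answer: $\frac{385039482518}{119577275} \approx 3220.0$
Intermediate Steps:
$K = -621$ ($K = 9 \left(-69\right) = -621$)
$A{\left(P \right)} = -621$
$M = 182$ ($M = \frac{\left(-2 + 30\right) 13}{2} = \frac{28 \cdot 13}{2} = \frac{1}{2} \cdot 364 = 182$)
$Q = - \frac{1}{657018}$ ($Q = \frac{1}{\left(-1734 + 2792\right) \left(-621\right)} = \frac{1}{1058} \left(- \frac{1}{621}\right) = - \frac{1}{657018} \approx -1.522 \cdot 10^{-6}$)
$k = \frac{657018}{119577275}$ ($k = \frac{1}{182 - \frac{1}{657018}} = \frac{1}{\frac{119577275}{657018}} = \frac{657018}{119577275} \approx 0.0054945$)
$k - -3220 = \frac{657018}{119577275} - -3220 = \frac{657018}{119577275} + 3220 = \frac{385039482518}{119577275}$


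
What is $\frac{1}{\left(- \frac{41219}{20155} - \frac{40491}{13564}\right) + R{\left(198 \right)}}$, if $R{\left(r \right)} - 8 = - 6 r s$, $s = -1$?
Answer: $\frac{273382420}{325590183699} \approx 0.00083965$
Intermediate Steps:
$R{\left(r \right)} = 8 + 6 r$ ($R{\left(r \right)} = 8 + - 6 r \left(-1\right) = 8 + 6 r$)
$\frac{1}{\left(- \frac{41219}{20155} - \frac{40491}{13564}\right) + R{\left(198 \right)}} = \frac{1}{\left(- \frac{41219}{20155} - \frac{40491}{13564}\right) + \left(8 + 6 \cdot 198\right)} = \frac{1}{\left(\left(-41219\right) \frac{1}{20155} - \frac{40491}{13564}\right) + \left(8 + 1188\right)} = \frac{1}{\left(- \frac{41219}{20155} - \frac{40491}{13564}\right) + 1196} = \frac{1}{- \frac{1375190621}{273382420} + 1196} = \frac{1}{\frac{325590183699}{273382420}} = \frac{273382420}{325590183699}$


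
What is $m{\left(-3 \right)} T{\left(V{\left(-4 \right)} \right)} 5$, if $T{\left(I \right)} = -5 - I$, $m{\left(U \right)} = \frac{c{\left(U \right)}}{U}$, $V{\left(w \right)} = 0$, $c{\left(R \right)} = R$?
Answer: $-25$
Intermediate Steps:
$m{\left(U \right)} = 1$ ($m{\left(U \right)} = \frac{U}{U} = 1$)
$m{\left(-3 \right)} T{\left(V{\left(-4 \right)} \right)} 5 = 1 \left(-5 - 0\right) 5 = 1 \left(-5 + 0\right) 5 = 1 \left(-5\right) 5 = \left(-5\right) 5 = -25$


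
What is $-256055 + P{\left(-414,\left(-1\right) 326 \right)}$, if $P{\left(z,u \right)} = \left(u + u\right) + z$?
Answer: $-257121$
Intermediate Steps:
$P{\left(z,u \right)} = z + 2 u$ ($P{\left(z,u \right)} = 2 u + z = z + 2 u$)
$-256055 + P{\left(-414,\left(-1\right) 326 \right)} = -256055 + \left(-414 + 2 \left(\left(-1\right) 326\right)\right) = -256055 + \left(-414 + 2 \left(-326\right)\right) = -256055 - 1066 = -257121$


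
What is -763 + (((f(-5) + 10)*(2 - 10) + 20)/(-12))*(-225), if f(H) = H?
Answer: -1138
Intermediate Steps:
-763 + (((f(-5) + 10)*(2 - 10) + 20)/(-12))*(-225) = -763 + (((-5 + 10)*(2 - 10) + 20)/(-12))*(-225) = -763 + ((5*(-8) + 20)*(-1/12))*(-225) = -763 + ((-40 + 20)*(-1/12))*(-225) = -763 - 20*(-1/12)*(-225) = -763 + (5/3)*(-225) = -763 - 375 = -1138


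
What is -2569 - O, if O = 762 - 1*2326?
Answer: -1005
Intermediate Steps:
O = -1564 (O = 762 - 2326 = -1564)
-2569 - O = -2569 - 1*(-1564) = -2569 + 1564 = -1005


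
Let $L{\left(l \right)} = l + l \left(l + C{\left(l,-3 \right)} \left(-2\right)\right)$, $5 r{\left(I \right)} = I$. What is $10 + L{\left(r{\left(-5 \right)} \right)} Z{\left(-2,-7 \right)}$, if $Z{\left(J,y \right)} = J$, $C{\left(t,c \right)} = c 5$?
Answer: $70$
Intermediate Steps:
$C{\left(t,c \right)} = 5 c$
$r{\left(I \right)} = \frac{I}{5}$
$L{\left(l \right)} = l + l \left(30 + l\right)$ ($L{\left(l \right)} = l + l \left(l + 5 \left(-3\right) \left(-2\right)\right) = l + l \left(l - -30\right) = l + l \left(l + 30\right) = l + l \left(30 + l\right)$)
$10 + L{\left(r{\left(-5 \right)} \right)} Z{\left(-2,-7 \right)} = 10 + \frac{1}{5} \left(-5\right) \left(31 + \frac{1}{5} \left(-5\right)\right) \left(-2\right) = 10 + - (31 - 1) \left(-2\right) = 10 + \left(-1\right) 30 \left(-2\right) = 10 - -60 = 10 + 60 = 70$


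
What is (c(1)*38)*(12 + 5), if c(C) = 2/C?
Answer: 1292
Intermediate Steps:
(c(1)*38)*(12 + 5) = ((2/1)*38)*(12 + 5) = ((2*1)*38)*17 = (2*38)*17 = 76*17 = 1292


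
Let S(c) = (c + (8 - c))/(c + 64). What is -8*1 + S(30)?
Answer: -372/47 ≈ -7.9149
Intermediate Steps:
S(c) = 8/(64 + c)
-8*1 + S(30) = -8*1 + 8/(64 + 30) = -8 + 8/94 = -8 + 8*(1/94) = -8 + 4/47 = -372/47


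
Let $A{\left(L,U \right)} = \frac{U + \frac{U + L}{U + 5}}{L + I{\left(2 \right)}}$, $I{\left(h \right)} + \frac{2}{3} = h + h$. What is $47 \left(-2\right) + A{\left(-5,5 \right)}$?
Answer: $-97$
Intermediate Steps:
$I{\left(h \right)} = - \frac{2}{3} + 2 h$ ($I{\left(h \right)} = - \frac{2}{3} + \left(h + h\right) = - \frac{2}{3} + 2 h$)
$A{\left(L,U \right)} = \frac{U + \frac{L + U}{5 + U}}{\frac{10}{3} + L}$ ($A{\left(L,U \right)} = \frac{U + \frac{U + L}{U + 5}}{L + \left(- \frac{2}{3} + 2 \cdot 2\right)} = \frac{U + \frac{L + U}{5 + U}}{L + \left(- \frac{2}{3} + 4\right)} = \frac{U + \frac{L + U}{5 + U}}{L + \frac{10}{3}} = \frac{U + \frac{L + U}{5 + U}}{\frac{10}{3} + L}$)
$47 \left(-2\right) + A{\left(-5,5 \right)} = 47 \left(-2\right) + \frac{3 \left(-5 + 5^{2} + 6 \cdot 5\right)}{50 + 10 \cdot 5 + 15 \left(-5\right) + 3 \left(-5\right) 5} = -94 + \frac{3 \left(-5 + 25 + 30\right)}{50 + 50 - 75 - 75} = -94 + 3 \frac{1}{-50} \cdot 50 = -94 + 3 \left(- \frac{1}{50}\right) 50 = -94 - 3 = -97$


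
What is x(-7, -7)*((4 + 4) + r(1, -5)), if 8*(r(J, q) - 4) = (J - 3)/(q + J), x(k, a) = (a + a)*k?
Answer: 9457/8 ≈ 1182.1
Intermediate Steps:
x(k, a) = 2*a*k (x(k, a) = (2*a)*k = 2*a*k)
r(J, q) = 4 + (-3 + J)/(8*(J + q)) (r(J, q) = 4 + ((J - 3)/(q + J))/8 = 4 + ((-3 + J)/(J + q))/8 = 4 + (-3 + J)/(8*(J + q)))
x(-7, -7)*((4 + 4) + r(1, -5)) = (2*(-7)*(-7))*((4 + 4) + (-3 + 32*(-5) + 33*1)/(8*(1 - 5))) = 98*(8 + (⅛)*(-3 - 160 + 33)/(-4)) = 98*(8 + (⅛)*(-¼)*(-130)) = 98*(8 + 65/16) = 98*(193/16) = 9457/8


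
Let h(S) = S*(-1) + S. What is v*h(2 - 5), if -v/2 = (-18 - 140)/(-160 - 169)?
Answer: 0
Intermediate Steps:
v = -316/329 (v = -2*(-18 - 140)/(-160 - 169) = -(-316)/(-329) = -(-316)*(-1)/329 = -2*158/329 = -316/329 ≈ -0.96049)
h(S) = 0 (h(S) = -S + S = 0)
v*h(2 - 5) = -316/329*0 = 0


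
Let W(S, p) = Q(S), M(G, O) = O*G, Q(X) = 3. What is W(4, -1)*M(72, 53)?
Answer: 11448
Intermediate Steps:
M(G, O) = G*O
W(S, p) = 3
W(4, -1)*M(72, 53) = 3*(72*53) = 3*3816 = 11448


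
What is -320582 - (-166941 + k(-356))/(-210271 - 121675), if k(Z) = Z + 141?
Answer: -53208039864/165973 ≈ -3.2058e+5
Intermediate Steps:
k(Z) = 141 + Z
-320582 - (-166941 + k(-356))/(-210271 - 121675) = -320582 - (-166941 + (141 - 356))/(-210271 - 121675) = -320582 - (-166941 - 215)/(-331946) = -320582 - (-167156)*(-1)/331946 = -320582 - 1*83578/165973 = -320582 - 83578/165973 = -53208039864/165973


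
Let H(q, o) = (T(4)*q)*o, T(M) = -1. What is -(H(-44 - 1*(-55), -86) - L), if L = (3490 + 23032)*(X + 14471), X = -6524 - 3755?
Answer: 111179278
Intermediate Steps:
X = -10279
H(q, o) = -o*q (H(q, o) = (-q)*o = -o*q)
L = 111180224 (L = (3490 + 23032)*(-10279 + 14471) = 26522*4192 = 111180224)
-(H(-44 - 1*(-55), -86) - L) = -(-1*(-86)*(-44 - 1*(-55)) - 1*111180224) = -(-1*(-86)*(-44 + 55) - 111180224) = -(-1*(-86)*11 - 111180224) = -(946 - 111180224) = -1*(-111179278) = 111179278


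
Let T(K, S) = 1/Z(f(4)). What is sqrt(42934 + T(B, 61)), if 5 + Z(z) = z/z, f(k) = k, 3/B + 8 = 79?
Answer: 107*sqrt(15)/2 ≈ 207.20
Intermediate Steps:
B = 3/71 (B = 3/(-8 + 79) = 3/71 ≈ 0.042253)
Z(z) = -4 (Z(z) = -5 + z/z = -5 + 1 = -4)
T(K, S) = -1/4 (T(K, S) = 1/(-4) = -1/4)
sqrt(42934 + T(B, 61)) = sqrt(42934 - 1/4) = sqrt(171735/4) = 107*sqrt(15)/2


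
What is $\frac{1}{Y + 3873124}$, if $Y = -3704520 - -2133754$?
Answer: $\frac{1}{2302358} \approx 4.3434 \cdot 10^{-7}$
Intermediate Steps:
$Y = -1570766$ ($Y = -3704520 + 2133754 = -1570766$)
$\frac{1}{Y + 3873124} = \frac{1}{-1570766 + 3873124} = \frac{1}{2302358}$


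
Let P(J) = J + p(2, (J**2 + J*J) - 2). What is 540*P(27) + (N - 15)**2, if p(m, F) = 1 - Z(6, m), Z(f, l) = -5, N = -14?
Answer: 18661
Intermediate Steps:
p(m, F) = 6 (p(m, F) = 1 - 1*(-5) = 1 + 5 = 6)
P(J) = 6 + J (P(J) = J + 6 = 6 + J)
540*P(27) + (N - 15)**2 = 540*(6 + 27) + (-14 - 15)**2 = 540*33 + (-29)**2 = 17820 + 841 = 18661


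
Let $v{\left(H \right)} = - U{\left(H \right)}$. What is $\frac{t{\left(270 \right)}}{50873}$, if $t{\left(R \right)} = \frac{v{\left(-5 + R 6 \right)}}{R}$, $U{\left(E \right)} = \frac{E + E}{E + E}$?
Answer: $- \frac{1}{13735710} \approx -7.2803 \cdot 10^{-8}$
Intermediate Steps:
$U{\left(E \right)} = 1$ ($U{\left(E \right)} = \frac{2 E}{2 E} = 2 E \frac{1}{2 E} = 1$)
$v{\left(H \right)} = -1$ ($v{\left(H \right)} = \left(-1\right) 1 = -1$)
$t{\left(R \right)} = - \frac{1}{R}$
$\frac{t{\left(270 \right)}}{50873} = \frac{\left(-1\right) \frac{1}{270}}{50873} = \left(-1\right) \frac{1}{270} \cdot \frac{1}{50873} = \left(- \frac{1}{270}\right) \frac{1}{50873} = - \frac{1}{13735710}$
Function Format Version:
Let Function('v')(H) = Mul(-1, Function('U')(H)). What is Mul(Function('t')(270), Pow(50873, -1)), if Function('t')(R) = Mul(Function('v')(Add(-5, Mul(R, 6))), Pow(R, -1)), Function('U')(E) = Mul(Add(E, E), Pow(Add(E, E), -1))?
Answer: Rational(-1, 13735710) ≈ -7.2803e-8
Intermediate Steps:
Function('U')(E) = 1 (Function('U')(E) = Mul(Mul(2, E), Pow(Mul(2, E), -1)) = Mul(Mul(2, E), Mul(Rational(1, 2), Pow(E, -1))) = 1)
Function('v')(H) = -1 (Function('v')(H) = Mul(-1, 1) = -1)
Function('t')(R) = Mul(-1, Pow(R, -1))
Mul(Function('t')(270), Pow(50873, -1)) = Mul(Mul(-1, Pow(270, -1)), Pow(50873, -1)) = Mul(Mul(-1, Rational(1, 270)), Rational(1, 50873)) = Mul(Rational(-1, 270), Rational(1, 50873)) = Rational(-1, 13735710)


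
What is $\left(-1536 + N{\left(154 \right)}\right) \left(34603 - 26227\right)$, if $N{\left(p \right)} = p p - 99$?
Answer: $184950456$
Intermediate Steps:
$N{\left(p \right)} = -99 + p^{2}$ ($N{\left(p \right)} = p^{2} - 99 = -99 + p^{2}$)
$\left(-1536 + N{\left(154 \right)}\right) \left(34603 - 26227\right) = \left(-1536 - \left(99 - 154^{2}\right)\right) \left(34603 - 26227\right) = \left(-1536 + \left(-99 + 23716\right)\right) 8376 = \left(-1536 + 23617\right) 8376 = 22081 \cdot 8376 = 184950456$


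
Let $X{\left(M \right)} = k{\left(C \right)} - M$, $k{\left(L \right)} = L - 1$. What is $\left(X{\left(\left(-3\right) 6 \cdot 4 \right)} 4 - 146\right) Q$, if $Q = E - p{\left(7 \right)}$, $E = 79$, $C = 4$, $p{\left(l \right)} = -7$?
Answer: $13244$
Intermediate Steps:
$k{\left(L \right)} = -1 + L$
$X{\left(M \right)} = 3 - M$ ($X{\left(M \right)} = \left(-1 + 4\right) - M = 3 - M$)
$Q = 86$ ($Q = 79 - -7 = 79 + 7 = 86$)
$\left(X{\left(\left(-3\right) 6 \cdot 4 \right)} 4 - 146\right) Q = \left(\left(3 - \left(-3\right) 6 \cdot 4\right) 4 - 146\right) 86 = \left(\left(3 - \left(-18\right) 4\right) 4 - 146\right) 86 = \left(\left(3 - -72\right) 4 - 146\right) 86 = \left(\left(3 + 72\right) 4 - 146\right) 86 = \left(75 \cdot 4 - 146\right) 86 = \left(300 - 146\right) 86 = 154 \cdot 86 = 13244$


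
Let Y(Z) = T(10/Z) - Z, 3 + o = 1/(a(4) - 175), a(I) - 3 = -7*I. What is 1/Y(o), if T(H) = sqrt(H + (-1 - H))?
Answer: 120200/401201 - 40000*I/401201 ≈ 0.2996 - 0.099701*I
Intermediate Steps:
a(I) = 3 - 7*I
T(H) = I (T(H) = sqrt(-1) = I)
o = -601/200 (o = -3 + 1/((3 - 7*4) - 175) = -3 + 1/((3 - 28) - 175) = -3 + 1/(-25 - 175) = -3 + 1/(-200) = -3 - 1/200 = -601/200 ≈ -3.0050)
Y(Z) = I - Z
1/Y(o) = 1/(I - 1*(-601/200)) = 1/(I + 601/200) = 1/(601/200 + I) = 40000*(601/200 - I)/401201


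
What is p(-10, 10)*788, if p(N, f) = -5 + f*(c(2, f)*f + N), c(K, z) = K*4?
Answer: 547660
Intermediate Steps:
c(K, z) = 4*K
p(N, f) = -5 + f*(N + 8*f) (p(N, f) = -5 + f*((4*2)*f + N) = -5 + f*(8*f + N) = -5 + f*(N + 8*f))
p(-10, 10)*788 = (-5 + 8*10² - 10*10)*788 = (-5 + 8*100 - 100)*788 = (-5 + 800 - 100)*788 = 695*788 = 547660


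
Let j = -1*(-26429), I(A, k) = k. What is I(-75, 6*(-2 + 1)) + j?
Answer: 26423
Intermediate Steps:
j = 26429
I(-75, 6*(-2 + 1)) + j = 6*(-2 + 1) + 26429 = 6*(-1) + 26429 = -6 + 26429 = 26423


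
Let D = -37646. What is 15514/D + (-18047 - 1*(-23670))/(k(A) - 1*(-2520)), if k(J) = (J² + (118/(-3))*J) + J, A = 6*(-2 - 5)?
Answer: 1226979/2264138 ≈ 0.54192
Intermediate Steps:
A = -42 (A = 6*(-7) = -42)
k(J) = J² - 115*J/3 (k(J) = (J² + (118*(-⅓))*J) + J = (J² - 118*J/3) + J = J² - 115*J/3)
15514/D + (-18047 - 1*(-23670))/(k(A) - 1*(-2520)) = 15514/(-37646) + (-18047 - 1*(-23670))/((⅓)*(-42)*(-115 + 3*(-42)) - 1*(-2520)) = 15514*(-1/37646) + (-18047 + 23670)/((⅓)*(-42)*(-115 - 126) + 2520) = -7757/18823 + 5623/((⅓)*(-42)*(-241) + 2520) = -7757/18823 + 5623/(3374 + 2520) = -7757/18823 + 5623/5894 = 1226979/2264138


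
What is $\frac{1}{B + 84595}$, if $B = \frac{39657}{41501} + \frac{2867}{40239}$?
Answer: $\frac{1669958739}{141271874267095} \approx 1.1821 \cdot 10^{-5}$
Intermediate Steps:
$B = \frac{1714741390}{1669958739}$ ($B = 39657 \cdot \frac{1}{41501} + 2867 \cdot \frac{1}{40239} = \frac{39657}{41501} + \frac{2867}{40239} = \frac{1714741390}{1669958739} \approx 1.0268$)
$\frac{1}{B + 84595} = \frac{1}{\frac{1714741390}{1669958739} + 84595} = \frac{1}{\frac{141271874267095}{1669958739}} = \frac{1669958739}{141271874267095}$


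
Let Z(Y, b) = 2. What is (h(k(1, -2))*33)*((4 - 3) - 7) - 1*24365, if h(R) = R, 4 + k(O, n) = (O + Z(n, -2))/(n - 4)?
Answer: -23474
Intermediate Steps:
k(O, n) = -4 + (2 + O)/(-4 + n) (k(O, n) = -4 + (O + 2)/(n - 4) = -4 + (2 + O)/(-4 + n))
(h(k(1, -2))*33)*((4 - 3) - 7) - 1*24365 = (((18 + 1 - 4*(-2))/(-4 - 2))*33)*((4 - 3) - 7) - 1*24365 = (((18 + 1 + 8)/(-6))*33)*(1 - 7) - 24365 = (-1/6*27*33)*(-6) - 24365 = -9/2*33*(-6) - 24365 = -297/2*(-6) - 24365 = 891 - 24365 = -23474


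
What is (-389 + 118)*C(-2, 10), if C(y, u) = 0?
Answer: 0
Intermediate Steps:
(-389 + 118)*C(-2, 10) = (-389 + 118)*0 = -271*0 = 0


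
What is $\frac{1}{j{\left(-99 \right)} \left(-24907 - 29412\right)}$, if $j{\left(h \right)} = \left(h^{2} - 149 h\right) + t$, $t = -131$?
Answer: $- \frac{1}{1326524299} \approx -7.5385 \cdot 10^{-10}$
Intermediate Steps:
$j{\left(h \right)} = -131 + h^{2} - 149 h$ ($j{\left(h \right)} = \left(h^{2} - 149 h\right) - 131 = -131 + h^{2} - 149 h$)
$\frac{1}{j{\left(-99 \right)} \left(-24907 - 29412\right)} = \frac{1}{\left(-131 + \left(-99\right)^{2} - -14751\right) \left(-24907 - 29412\right)} = \frac{1}{\left(-131 + 9801 + 14751\right) \left(-54319\right)} = \frac{1}{24421} \left(- \frac{1}{54319}\right) = - \frac{1}{1326524299}$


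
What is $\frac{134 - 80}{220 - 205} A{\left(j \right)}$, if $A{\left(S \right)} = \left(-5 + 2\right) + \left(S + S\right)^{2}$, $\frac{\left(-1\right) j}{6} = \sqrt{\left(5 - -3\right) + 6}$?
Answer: $\frac{36234}{5} \approx 7246.8$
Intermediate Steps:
$j = - 6 \sqrt{14}$ ($j = - 6 \sqrt{\left(5 - -3\right) + 6} = - 6 \sqrt{\left(5 + 3\right) + 6} = - 6 \sqrt{8 + 6} = - 6 \sqrt{14} \approx -22.45$)
$A{\left(S \right)} = -3 + 4 S^{2}$ ($A{\left(S \right)} = -3 + \left(2 S\right)^{2} = -3 + 4 S^{2}$)
$\frac{134 - 80}{220 - 205} A{\left(j \right)} = \frac{134 - 80}{220 - 205} \left(-3 + 4 \left(- 6 \sqrt{14}\right)^{2}\right) = \frac{134 - 80}{15} \left(-3 + 4 \cdot 504\right) = 54 \cdot \frac{1}{15} \left(-3 + 2016\right) = \frac{18}{5} \cdot 2013 = \frac{36234}{5}$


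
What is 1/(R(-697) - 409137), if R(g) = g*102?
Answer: -1/480231 ≈ -2.0823e-6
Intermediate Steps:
R(g) = 102*g
1/(R(-697) - 409137) = 1/(102*(-697) - 409137) = 1/(-71094 - 409137) = 1/(-480231) = -1/480231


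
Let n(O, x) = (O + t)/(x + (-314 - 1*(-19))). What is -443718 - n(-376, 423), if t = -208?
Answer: -7099415/16 ≈ -4.4371e+5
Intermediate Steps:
n(O, x) = (-208 + O)/(-295 + x) (n(O, x) = (O - 208)/(x + (-314 - 1*(-19))) = (-208 + O)/(x + (-314 + 19)) = (-208 + O)/(x - 295) = (-208 + O)/(-295 + x))
-443718 - n(-376, 423) = -443718 - (-208 - 376)/(-295 + 423) = -443718 - (-584)/128 = -443718 - 1*(-73/16) = -443718 + 73/16 = -7099415/16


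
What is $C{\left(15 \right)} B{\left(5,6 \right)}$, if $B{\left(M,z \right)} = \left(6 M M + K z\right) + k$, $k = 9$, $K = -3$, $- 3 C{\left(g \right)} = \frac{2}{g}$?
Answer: $- \frac{94}{15} \approx -6.2667$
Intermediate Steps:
$C{\left(g \right)} = - \frac{2}{3 g}$ ($C{\left(g \right)} = - \frac{2 \frac{1}{g}}{3} = - \frac{2}{3 g}$)
$B{\left(M,z \right)} = 9 - 3 z + 6 M^{2}$ ($B{\left(M,z \right)} = \left(6 M M - 3 z\right) + 9 = \left(6 M^{2} - 3 z\right) + 9 = \left(- 3 z + 6 M^{2}\right) + 9 = 9 - 3 z + 6 M^{2}$)
$C{\left(15 \right)} B{\left(5,6 \right)} = - \frac{2}{3 \cdot 15} \left(9 - 18 + 6 \cdot 5^{2}\right) = \left(- \frac{2}{3}\right) \frac{1}{15} \left(9 - 18 + 6 \cdot 25\right) = - \frac{2 \left(9 - 18 + 150\right)}{45} = \left(- \frac{2}{45}\right) 141 = - \frac{94}{15}$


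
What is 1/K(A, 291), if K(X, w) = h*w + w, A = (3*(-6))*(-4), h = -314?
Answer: -1/91083 ≈ -1.0979e-5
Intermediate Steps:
A = 72 (A = -18*(-4) = 72)
K(X, w) = -313*w (K(X, w) = -314*w + w = -313*w)
1/K(A, 291) = 1/(-313*291) = 1/(-91083) = -1/91083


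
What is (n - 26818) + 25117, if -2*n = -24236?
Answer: 10417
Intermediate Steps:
n = 12118 (n = -½*(-24236) = 12118)
(n - 26818) + 25117 = (12118 - 26818) + 25117 = -14700 + 25117 = 10417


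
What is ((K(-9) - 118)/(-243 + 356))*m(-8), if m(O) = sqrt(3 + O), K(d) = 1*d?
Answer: -127*I*sqrt(5)/113 ≈ -2.5131*I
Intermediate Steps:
K(d) = d
((K(-9) - 118)/(-243 + 356))*m(-8) = ((-9 - 118)/(-243 + 356))*sqrt(3 - 8) = (-127/113)*sqrt(-5) = (-127*1/113)*(I*sqrt(5)) = -127*I*sqrt(5)/113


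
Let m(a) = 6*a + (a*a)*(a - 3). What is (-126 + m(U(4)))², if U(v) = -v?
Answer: 68644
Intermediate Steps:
m(a) = 6*a + a²*(-3 + a)
(-126 + m(U(4)))² = (-126 + (-1*4)*(6 + (-1*4)² - (-3)*4))² = (-126 - 4*(6 + (-4)² - 3*(-4)))² = (-126 - 4*(6 + 16 + 12))² = (-126 - 4*34)² = (-126 - 136)² = (-262)² = 68644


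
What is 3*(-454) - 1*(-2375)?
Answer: 1013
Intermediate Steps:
3*(-454) - 1*(-2375) = -1362 + 2375 = 1013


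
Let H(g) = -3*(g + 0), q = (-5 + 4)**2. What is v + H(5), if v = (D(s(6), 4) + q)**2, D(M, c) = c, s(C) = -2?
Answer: 10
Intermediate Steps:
q = 1 (q = (-1)**2 = 1)
v = 25 (v = (4 + 1)**2 = 5**2 = 25)
H(g) = -3*g
v + H(5) = 25 - 3*5 = 25 - 15 = 10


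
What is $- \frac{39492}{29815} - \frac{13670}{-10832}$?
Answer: $- \frac{10103147}{161478040} \approx -0.062567$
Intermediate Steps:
$- \frac{39492}{29815} - \frac{13670}{-10832} = \left(-39492\right) \frac{1}{29815} - - \frac{6835}{5416} = - \frac{39492}{29815} + \frac{6835}{5416} = - \frac{10103147}{161478040}$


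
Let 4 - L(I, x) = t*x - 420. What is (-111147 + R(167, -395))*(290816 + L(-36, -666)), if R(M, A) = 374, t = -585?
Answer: 10896740010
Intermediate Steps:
L(I, x) = 424 + 585*x (L(I, x) = 4 - (-585*x - 420) = 4 - (-420 - 585*x) = 4 + (420 + 585*x) = 424 + 585*x)
(-111147 + R(167, -395))*(290816 + L(-36, -666)) = (-111147 + 374)*(290816 + (424 + 585*(-666))) = -110773*(290816 + (424 - 389610)) = -110773*(290816 - 389186) = -110773*(-98370) = 10896740010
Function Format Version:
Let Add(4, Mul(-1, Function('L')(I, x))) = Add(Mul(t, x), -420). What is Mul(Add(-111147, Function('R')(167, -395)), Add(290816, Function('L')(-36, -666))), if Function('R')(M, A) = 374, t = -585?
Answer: 10896740010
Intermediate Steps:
Function('L')(I, x) = Add(424, Mul(585, x)) (Function('L')(I, x) = Add(4, Mul(-1, Add(Mul(-585, x), -420))) = Add(4, Mul(-1, Add(-420, Mul(-585, x)))) = Add(4, Add(420, Mul(585, x))) = Add(424, Mul(585, x)))
Mul(Add(-111147, Function('R')(167, -395)), Add(290816, Function('L')(-36, -666))) = Mul(Add(-111147, 374), Add(290816, Add(424, Mul(585, -666)))) = Mul(-110773, Add(290816, Add(424, -389610))) = Mul(-110773, Add(290816, -389186)) = Mul(-110773, -98370) = 10896740010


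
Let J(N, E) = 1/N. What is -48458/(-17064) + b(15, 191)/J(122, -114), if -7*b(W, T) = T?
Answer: -198643061/59724 ≈ -3326.0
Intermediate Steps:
b(W, T) = -T/7
-48458/(-17064) + b(15, 191)/J(122, -114) = -48458/(-17064) + (-⅐*191)/(1/122) = -48458*(-1/17064) - 191/(7*1/122) = 24229/8532 - 191/7*122 = 24229/8532 - 23302/7 = -198643061/59724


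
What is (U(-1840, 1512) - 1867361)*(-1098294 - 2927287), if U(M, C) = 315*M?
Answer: 9850439709341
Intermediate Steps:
(U(-1840, 1512) - 1867361)*(-1098294 - 2927287) = (315*(-1840) - 1867361)*(-1098294 - 2927287) = (-579600 - 1867361)*(-4025581) = -2446961*(-4025581) = 9850439709341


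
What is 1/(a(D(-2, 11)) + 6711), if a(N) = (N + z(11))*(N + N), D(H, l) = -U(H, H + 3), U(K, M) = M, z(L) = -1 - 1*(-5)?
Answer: 1/6705 ≈ 0.00014914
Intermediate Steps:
z(L) = 4 (z(L) = -1 + 5 = 4)
D(H, l) = -3 - H (D(H, l) = -(H + 3) = -(3 + H) = -3 - H)
a(N) = 2*N*(4 + N) (a(N) = (N + 4)*(N + N) = (4 + N)*(2*N) = 2*N*(4 + N))
1/(a(D(-2, 11)) + 6711) = 1/(2*(-3 - 1*(-2))*(4 + (-3 - 1*(-2))) + 6711) = 1/(2*(-3 + 2)*(4 + (-3 + 2)) + 6711) = 1/(2*(-1)*(4 - 1) + 6711) = 1/(2*(-1)*3 + 6711) = 1/(-6 + 6711) = 1/6705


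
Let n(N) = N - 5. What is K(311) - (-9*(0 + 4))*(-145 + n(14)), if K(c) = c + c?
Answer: -4274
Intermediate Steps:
n(N) = -5 + N
K(c) = 2*c
K(311) - (-9*(0 + 4))*(-145 + n(14)) = 2*311 - (-9*(0 + 4))*(-145 + (-5 + 14)) = 622 - (-9*4)*(-145 + 9) = 622 - (-36)*(-136) = 622 - 1*4896 = 622 - 4896 = -4274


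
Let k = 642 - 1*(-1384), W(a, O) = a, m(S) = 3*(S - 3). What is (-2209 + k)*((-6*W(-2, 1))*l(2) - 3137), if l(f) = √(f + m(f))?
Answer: 574071 - 2196*I ≈ 5.7407e+5 - 2196.0*I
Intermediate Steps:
m(S) = -9 + 3*S (m(S) = 3*(-3 + S) = -9 + 3*S)
k = 2026 (k = 642 + 1384 = 2026)
l(f) = √(-9 + 4*f) (l(f) = √(f + (-9 + 3*f)) = √(-9 + 4*f))
(-2209 + k)*((-6*W(-2, 1))*l(2) - 3137) = (-2209 + 2026)*((-6*(-2))*√(-9 + 4*2) - 3137) = -183*(12*√(-9 + 8) - 3137) = -183*(12*√(-1) - 3137) = -183*(12*I - 3137) = -183*(-3137 + 12*I) = 574071 - 2196*I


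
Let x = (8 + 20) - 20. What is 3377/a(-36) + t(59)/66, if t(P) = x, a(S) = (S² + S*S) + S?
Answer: 40555/28116 ≈ 1.4424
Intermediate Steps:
x = 8 (x = 28 - 20 = 8)
a(S) = S + 2*S² (a(S) = (S² + S²) + S = 2*S² + S = S + 2*S²)
t(P) = 8
3377/a(-36) + t(59)/66 = 3377/((-36*(1 + 2*(-36)))) + 8/66 = 3377/((-36*(1 - 72))) + 8*(1/66) = 3377/((-36*(-71))) + 4/33 = 3377/2556 + 4/33 = 40555/28116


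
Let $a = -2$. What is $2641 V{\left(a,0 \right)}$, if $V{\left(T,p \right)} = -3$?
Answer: $-7923$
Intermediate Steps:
$2641 V{\left(a,0 \right)} = 2641 \left(-3\right) = -7923$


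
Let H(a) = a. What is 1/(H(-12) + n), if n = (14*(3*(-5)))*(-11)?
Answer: 1/2298 ≈ 0.00043516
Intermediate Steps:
n = 2310 (n = (14*(-15))*(-11) = -210*(-11) = 2310)
1/(H(-12) + n) = 1/(-12 + 2310) = 1/2298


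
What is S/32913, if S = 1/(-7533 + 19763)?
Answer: 1/402525990 ≈ 2.4843e-9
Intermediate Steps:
S = 1/12230 ≈ 8.1766e-5
S/32913 = (1/12230)/32913 = (1/12230)*(1/32913) = 1/402525990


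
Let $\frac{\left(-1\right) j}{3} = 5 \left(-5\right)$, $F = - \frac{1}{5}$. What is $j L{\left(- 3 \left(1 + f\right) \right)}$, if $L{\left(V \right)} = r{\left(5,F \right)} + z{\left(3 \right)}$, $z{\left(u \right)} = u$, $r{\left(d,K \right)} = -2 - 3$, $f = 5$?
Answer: $-150$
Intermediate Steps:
$F = - \frac{1}{5}$ ($F = \left(-1\right) \frac{1}{5} = - \frac{1}{5} \approx -0.2$)
$r{\left(d,K \right)} = -5$ ($r{\left(d,K \right)} = -2 - 3 = -5$)
$L{\left(V \right)} = -2$ ($L{\left(V \right)} = -5 + 3 = -2$)
$j = 75$ ($j = - 3 \cdot 5 \left(-5\right) = \left(-3\right) \left(-25\right) = 75$)
$j L{\left(- 3 \left(1 + f\right) \right)} = 75 \left(-2\right) = -150$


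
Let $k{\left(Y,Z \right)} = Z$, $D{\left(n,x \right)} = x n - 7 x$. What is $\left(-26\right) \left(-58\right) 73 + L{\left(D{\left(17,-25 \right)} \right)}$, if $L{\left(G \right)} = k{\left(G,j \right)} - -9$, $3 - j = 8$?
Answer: $110088$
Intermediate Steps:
$j = -5$ ($j = 3 - 8 = -5$)
$D{\left(n,x \right)} = - 7 x + n x$ ($D{\left(n,x \right)} = n x - 7 x = - 7 x + n x$)
$L{\left(G \right)} = 4$ ($L{\left(G \right)} = -5 - -9 = -5 + 9 = 4$)
$\left(-26\right) \left(-58\right) 73 + L{\left(D{\left(17,-25 \right)} \right)} = \left(-26\right) \left(-58\right) 73 + 4 = 1508 \cdot 73 + 4 = 110084 + 4 = 110088$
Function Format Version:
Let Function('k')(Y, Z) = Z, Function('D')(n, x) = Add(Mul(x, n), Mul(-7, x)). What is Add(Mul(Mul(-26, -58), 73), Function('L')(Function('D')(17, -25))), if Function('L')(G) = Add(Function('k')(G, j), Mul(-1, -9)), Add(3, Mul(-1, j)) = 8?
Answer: 110088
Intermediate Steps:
j = -5 (j = Add(3, Mul(-1, 8)) = Add(3, -8) = -5)
Function('D')(n, x) = Add(Mul(-7, x), Mul(n, x)) (Function('D')(n, x) = Add(Mul(n, x), Mul(-7, x)) = Add(Mul(-7, x), Mul(n, x)))
Function('L')(G) = 4 (Function('L')(G) = Add(-5, Mul(-1, -9)) = Add(-5, 9) = 4)
Add(Mul(Mul(-26, -58), 73), Function('L')(Function('D')(17, -25))) = Add(Mul(Mul(-26, -58), 73), 4) = Add(Mul(1508, 73), 4) = Add(110084, 4) = 110088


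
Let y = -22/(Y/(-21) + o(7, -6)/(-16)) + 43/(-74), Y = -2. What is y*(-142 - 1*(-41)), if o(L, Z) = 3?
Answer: -55113175/2294 ≈ -24025.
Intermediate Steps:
y = 545675/2294 (y = -22/(-2/(-21) + 3/(-16)) + 43/(-74) = -22/(-2*(-1/21) + 3*(-1/16)) + 43*(-1/74) = -22/(2/21 - 3/16) - 43/74 = -22/(-31/336) - 43/74 = -22*(-336/31) - 43/74 = 7392/31 - 43/74 = 545675/2294 ≈ 237.87)
y*(-142 - 1*(-41)) = 545675*(-142 - 1*(-41))/2294 = 545675*(-142 + 41)/2294 = (545675/2294)*(-101) = -55113175/2294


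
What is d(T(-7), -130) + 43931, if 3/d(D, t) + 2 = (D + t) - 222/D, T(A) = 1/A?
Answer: 437245264/9953 ≈ 43931.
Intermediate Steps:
d(D, t) = 3/(-2 + D + t - 222/D) (d(D, t) = 3/(-2 + ((D + t) - 222/D)) = 3/(-2 + (D + t - 222/D)) = 3/(-2 + D + t - 222/D))
d(T(-7), -130) + 43931 = 3/(-7*(-222 + (1/(-7))² - 2/(-7) - 130/(-7))) + 43931 = 3*(-⅐)/(-222 + (-⅐)² - 2*(-⅐) - ⅐*(-130)) + 43931 = 3*(-⅐)/(-222 + 1/49 + 2/7 + 130/7) + 43931 = 3*(-⅐)/(-9953/49) + 43931 = 3*(-⅐)*(-49/9953) + 43931 = 21/9953 + 43931 = 437245264/9953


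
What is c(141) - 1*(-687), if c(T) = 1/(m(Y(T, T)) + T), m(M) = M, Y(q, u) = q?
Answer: 193735/282 ≈ 687.00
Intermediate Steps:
c(T) = 1/(2*T) (c(T) = 1/(T + T) = 1/(2*T))
c(141) - 1*(-687) = (1/2)/141 - 1*(-687) = (1/2)*(1/141) + 687 = 1/282 + 687 = 193735/282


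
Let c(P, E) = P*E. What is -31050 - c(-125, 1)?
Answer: -30925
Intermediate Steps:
c(P, E) = E*P
-31050 - c(-125, 1) = -31050 - (-125) = -31050 - 1*(-125) = -31050 + 125 = -30925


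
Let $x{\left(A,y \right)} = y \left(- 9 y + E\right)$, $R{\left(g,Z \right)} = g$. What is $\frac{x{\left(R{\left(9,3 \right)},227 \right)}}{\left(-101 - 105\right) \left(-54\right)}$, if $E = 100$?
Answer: $- \frac{441061}{11124} \approx -39.649$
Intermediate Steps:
$x{\left(A,y \right)} = y \left(100 - 9 y\right)$ ($x{\left(A,y \right)} = y \left(- 9 y + 100\right) = y \left(100 - 9 y\right)$)
$\frac{x{\left(R{\left(9,3 \right)},227 \right)}}{\left(-101 - 105\right) \left(-54\right)} = \frac{227 \left(100 - 2043\right)}{\left(-101 - 105\right) \left(-54\right)} = \frac{227 \left(100 - 2043\right)}{\left(-206\right) \left(-54\right)} = \frac{227 \left(-1943\right)}{11124} = \left(-441061\right) \frac{1}{11124} = - \frac{441061}{11124}$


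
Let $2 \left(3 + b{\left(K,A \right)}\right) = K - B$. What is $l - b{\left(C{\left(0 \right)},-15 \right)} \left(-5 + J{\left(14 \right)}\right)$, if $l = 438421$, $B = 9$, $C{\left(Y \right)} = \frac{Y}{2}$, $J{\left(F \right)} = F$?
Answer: $\frac{876977}{2} \approx 4.3849 \cdot 10^{5}$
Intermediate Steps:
$C{\left(Y \right)} = \frac{Y}{2}$ ($C{\left(Y \right)} = Y \frac{1}{2} = \frac{Y}{2}$)
$b{\left(K,A \right)} = - \frac{15}{2} + \frac{K}{2}$ ($b{\left(K,A \right)} = -3 + \frac{K - 9}{2} = -3 + \frac{-9 + K}{2} = -3 + \left(- \frac{9}{2} + \frac{K}{2}\right) = - \frac{15}{2} + \frac{K}{2}$)
$l - b{\left(C{\left(0 \right)},-15 \right)} \left(-5 + J{\left(14 \right)}\right) = 438421 - \left(- \frac{15}{2} + \frac{\frac{1}{2} \cdot 0}{2}\right) \left(-5 + 14\right) = 438421 - \left(- \frac{15}{2} + \frac{1}{2} \cdot 0\right) 9 = 438421 - \left(- \frac{15}{2} + 0\right) 9 = 438421 - \left(- \frac{15}{2}\right) 9 = 438421 - - \frac{135}{2} = 438421 + \frac{135}{2} = \frac{876977}{2}$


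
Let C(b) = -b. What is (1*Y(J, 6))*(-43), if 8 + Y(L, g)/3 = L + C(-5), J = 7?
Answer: -516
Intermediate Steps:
Y(L, g) = -9 + 3*L (Y(L, g) = -24 + 3*(L - 1*(-5)) = -24 + 3*(L + 5) = -24 + 3*(5 + L) = -24 + (15 + 3*L) = -9 + 3*L)
(1*Y(J, 6))*(-43) = (1*(-9 + 3*7))*(-43) = (1*(-9 + 21))*(-43) = (1*12)*(-43) = 12*(-43) = -516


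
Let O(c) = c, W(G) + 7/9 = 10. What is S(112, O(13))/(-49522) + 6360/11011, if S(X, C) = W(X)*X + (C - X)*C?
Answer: 259983767/446143698 ≈ 0.58274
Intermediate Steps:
W(G) = 83/9 (W(G) = -7/9 + 10 = 83/9)
S(X, C) = 83*X/9 + C*(C - X) (S(X, C) = 83*X/9 + (C - X)*C = 83*X/9 + C*(C - X))
S(112, O(13))/(-49522) + 6360/11011 = (13**2 + (83/9)*112 - 1*13*112)/(-49522) + 6360/11011 = (169 + 9296/9 - 1456)*(-1/49522) + 6360*(1/11011) = -2287/9*(-1/49522) + 6360/11011 = 2287/445698 + 6360/11011 = 259983767/446143698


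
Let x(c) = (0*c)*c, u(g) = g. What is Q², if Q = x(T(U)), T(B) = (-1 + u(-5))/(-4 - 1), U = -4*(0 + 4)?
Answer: 0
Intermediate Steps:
U = -16 (U = -4*4 = -16)
T(B) = 6/5 (T(B) = (-1 - 5)/(-4 - 1) = -6/(-5) = -6*(-⅕) = 6/5)
x(c) = 0 (x(c) = 0*c = 0)
Q = 0
Q² = 0² = 0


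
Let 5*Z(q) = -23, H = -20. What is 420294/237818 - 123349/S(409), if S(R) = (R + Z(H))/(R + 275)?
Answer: -1194327676833/5724619 ≈ -2.0863e+5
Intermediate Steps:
Z(q) = -23/5 (Z(q) = (⅕)*(-23) = -23/5)
S(R) = (-23/5 + R)/(275 + R) (S(R) = (R - 23/5)/(R + 275) = (-23/5 + R)/(275 + R))
420294/237818 - 123349/S(409) = 420294/237818 - 123349*(275 + 409)/(-23/5 + 409) = 420294*(1/237818) - 123349/((2022/5)/684) = 30021/16987 - 123349/((1/684)*(2022/5)) = 30021/16987 - 123349/337/570 = 30021/16987 - 123349*570/337 = 30021/16987 - 70308930/337 = -1194327676833/5724619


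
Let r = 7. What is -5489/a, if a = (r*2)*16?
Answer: -5489/224 ≈ -24.504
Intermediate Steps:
a = 224 (a = (7*2)*16 = 14*16 = 224)
-5489/a = -5489/224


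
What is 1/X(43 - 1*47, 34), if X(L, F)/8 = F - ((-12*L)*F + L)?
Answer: -1/12752 ≈ -7.8419e-5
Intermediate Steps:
X(L, F) = -8*L + 8*F + 96*F*L (X(L, F) = 8*(F - ((-12*L)*F + L)) = 8*(F - (-12*F*L + L)) = 8*(F - (L - 12*F*L)) = 8*(F + (-L + 12*F*L)) = 8*(F - L + 12*F*L) = -8*L + 8*F + 96*F*L)
1/X(43 - 1*47, 34) = 1/(-8*(43 - 1*47) + 8*34 + 96*34*(43 - 1*47)) = 1/(-8*(43 - 47) + 272 + 96*34*(43 - 47)) = 1/(-8*(-4) + 272 + 96*34*(-4)) = 1/(32 + 272 - 13056) = 1/(-12752) = -1/12752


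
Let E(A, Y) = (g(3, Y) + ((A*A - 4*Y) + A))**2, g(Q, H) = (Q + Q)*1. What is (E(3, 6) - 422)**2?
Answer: 148996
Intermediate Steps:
g(Q, H) = 2*Q (g(Q, H) = (2*Q)*1 = 2*Q)
E(A, Y) = (6 + A + A**2 - 4*Y)**2 (E(A, Y) = (2*3 + ((A*A - 4*Y) + A))**2 = (6 + ((A**2 - 4*Y) + A))**2 = (6 + (A + A**2 - 4*Y))**2 = (6 + A + A**2 - 4*Y)**2)
(E(3, 6) - 422)**2 = ((6 + 3 + 3**2 - 4*6)**2 - 422)**2 = ((6 + 3 + 9 - 24)**2 - 422)**2 = ((-6)**2 - 422)**2 = (36 - 422)**2 = (-386)**2 = 148996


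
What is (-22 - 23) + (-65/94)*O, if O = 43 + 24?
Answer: -8585/94 ≈ -91.330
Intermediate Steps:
O = 67
(-22 - 23) + (-65/94)*O = (-22 - 23) - 65/94*67 = -45 - 65*1/94*67 = -45 - 65/94*67 = -45 - 4355/94 = -8585/94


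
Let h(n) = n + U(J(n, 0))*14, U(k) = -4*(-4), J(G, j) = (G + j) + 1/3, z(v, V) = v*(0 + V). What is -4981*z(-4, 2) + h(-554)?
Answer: 39518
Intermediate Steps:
z(v, V) = V*v (z(v, V) = v*V = V*v)
J(G, j) = ⅓ + G + j (J(G, j) = (G + j) + ⅓ = ⅓ + G + j)
U(k) = 16
h(n) = 224 + n (h(n) = n + 16*14 = n + 224 = 224 + n)
-4981*z(-4, 2) + h(-554) = -9962*(-4) + (224 - 554) = -4981*(-8) - 330 = 39848 - 330 = 39518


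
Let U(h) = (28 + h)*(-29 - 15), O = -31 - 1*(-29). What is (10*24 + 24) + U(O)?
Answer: -880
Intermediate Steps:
O = -2 (O = -31 + 29 = -2)
U(h) = -1232 - 44*h (U(h) = (28 + h)*(-44) = -1232 - 44*h)
(10*24 + 24) + U(O) = (10*24 + 24) + (-1232 - 44*(-2)) = (240 + 24) + (-1232 + 88) = 264 - 1144 = -880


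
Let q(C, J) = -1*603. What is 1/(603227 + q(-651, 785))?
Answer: 1/602624 ≈ 1.6594e-6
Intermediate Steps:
q(C, J) = -603
1/(603227 + q(-651, 785)) = 1/(603227 - 603) = 1/602624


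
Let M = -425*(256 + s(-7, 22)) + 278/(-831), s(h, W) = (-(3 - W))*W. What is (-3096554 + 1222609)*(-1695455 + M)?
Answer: 3086318703058685/831 ≈ 3.7140e+12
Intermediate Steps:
s(h, W) = W*(-3 + W) (s(h, W) = (-3 + W)*W = W*(-3 + W))
M = -238040228/831 (M = -425*(256 + 22*(-3 + 22)) + 278/(-831) = -425*(256 + 22*19) + 278*(-1/831) = -425*(256 + 418) - 278/831 = -425*674 - 278/831 = -286450 - 278/831 = -238040228/831 ≈ -2.8645e+5)
(-3096554 + 1222609)*(-1695455 + M) = (-3096554 + 1222609)*(-1695455 - 238040228/831) = -1873945*(-1646963333/831) = 3086318703058685/831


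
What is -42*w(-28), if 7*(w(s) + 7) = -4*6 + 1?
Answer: 432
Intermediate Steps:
w(s) = -72/7 (w(s) = -7 + (-4*6 + 1)/7 = -7 + (-24 + 1)/7 = -7 + (⅐)*(-23) = -7 - 23/7 = -72/7)
-42*w(-28) = -42*(-72/7) = 432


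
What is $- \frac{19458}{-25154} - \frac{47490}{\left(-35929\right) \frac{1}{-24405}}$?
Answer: $- \frac{14576311067409}{451879033} \approx -32257.0$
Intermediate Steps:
$- \frac{19458}{-25154} - \frac{47490}{\left(-35929\right) \frac{1}{-24405}} = \left(-19458\right) \left(- \frac{1}{25154}\right) - \frac{47490}{\left(-35929\right) \left(- \frac{1}{24405}\right)} = \frac{9729}{12577} - \frac{47490}{\frac{35929}{24405}} = \frac{9729}{12577} - \frac{1158993450}{35929} = - \frac{14576311067409}{451879033}$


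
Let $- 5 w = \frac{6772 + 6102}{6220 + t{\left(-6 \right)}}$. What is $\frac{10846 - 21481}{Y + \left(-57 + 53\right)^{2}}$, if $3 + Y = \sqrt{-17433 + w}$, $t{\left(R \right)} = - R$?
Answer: $- \frac{717313025}{91327189} + \frac{3545 i \sqrt{4223579591330}}{91327189} \approx -7.8543 + 79.773 i$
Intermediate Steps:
$w = - \frac{6437}{15565}$ ($w = - \frac{\left(6772 + 6102\right) \frac{1}{6220 - -6}}{5} = - \frac{12874 \frac{1}{6220 + 6}}{5} = - \frac{12874 \cdot \frac{1}{6226}}{5} = \left(- \frac{1}{5}\right) \frac{6437}{3113} = - \frac{6437}{15565} \approx -0.41356$)
$Y = -3 + \frac{i \sqrt{4223579591330}}{15565}$ ($Y = -3 + \sqrt{-17433 - \frac{6437}{15565}} = -3 + \sqrt{- \frac{271351082}{15565}} = -3 + \frac{i \sqrt{4223579591330}}{15565} \approx -3.0 + 132.04 i$)
$\frac{10846 - 21481}{Y + \left(-57 + 53\right)^{2}} = \frac{10846 - 21481}{\left(-3 + \frac{i \sqrt{4223579591330}}{15565}\right) + \left(-57 + 53\right)^{2}} = - \frac{10635}{\left(-3 + \frac{i \sqrt{4223579591330}}{15565}\right) + \left(-4\right)^{2}} = - \frac{10635}{\left(-3 + \frac{i \sqrt{4223579591330}}{15565}\right) + 16} = - \frac{10635}{13 + \frac{i \sqrt{4223579591330}}{15565}}$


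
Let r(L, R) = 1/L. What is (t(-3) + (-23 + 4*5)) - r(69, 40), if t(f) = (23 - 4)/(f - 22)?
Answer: -6511/1725 ≈ -3.7745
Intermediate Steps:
t(f) = 19/(-22 + f)
(t(-3) + (-23 + 4*5)) - r(69, 40) = (19/(-22 - 3) + (-23 + 4*5)) - 1/69 = (19/(-25) + (-23 + 20)) - 1*1/69 = (19*(-1/25) - 3) - 1/69 = (-19/25 - 3) - 1/69 = -94/25 - 1/69 = -6511/1725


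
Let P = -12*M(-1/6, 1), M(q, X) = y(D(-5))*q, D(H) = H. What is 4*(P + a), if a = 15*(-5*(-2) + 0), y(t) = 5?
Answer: 640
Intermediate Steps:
a = 150 (a = 15*(10 + 0) = 15*10 = 150)
M(q, X) = 5*q
P = 10 (P = -60*(-1/6) = -60*(-1*1/6) = -60*(-1)/6 = -12*(-5/6) = 10)
4*(P + a) = 4*(10 + 150) = 4*160 = 640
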